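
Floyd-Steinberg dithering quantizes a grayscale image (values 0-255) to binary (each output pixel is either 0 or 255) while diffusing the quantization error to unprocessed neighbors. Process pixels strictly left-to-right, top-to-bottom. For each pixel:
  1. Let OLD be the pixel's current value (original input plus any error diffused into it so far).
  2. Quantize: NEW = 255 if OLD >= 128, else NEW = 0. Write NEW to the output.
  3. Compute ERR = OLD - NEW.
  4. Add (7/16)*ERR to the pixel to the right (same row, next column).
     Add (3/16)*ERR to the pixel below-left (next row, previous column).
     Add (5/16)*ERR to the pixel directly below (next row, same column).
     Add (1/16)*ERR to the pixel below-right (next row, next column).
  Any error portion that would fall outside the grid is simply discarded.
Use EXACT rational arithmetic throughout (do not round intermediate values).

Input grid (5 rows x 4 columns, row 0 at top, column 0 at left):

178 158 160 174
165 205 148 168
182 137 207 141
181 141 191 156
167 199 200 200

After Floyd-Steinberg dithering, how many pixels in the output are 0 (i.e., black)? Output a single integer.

Answer: 5

Derivation:
(0,0): OLD=178 → NEW=255, ERR=-77
(0,1): OLD=1989/16 → NEW=0, ERR=1989/16
(0,2): OLD=54883/256 → NEW=255, ERR=-10397/256
(0,3): OLD=639925/4096 → NEW=255, ERR=-404555/4096
(1,0): OLD=42047/256 → NEW=255, ERR=-23233/256
(1,1): OLD=392633/2048 → NEW=255, ERR=-129607/2048
(1,2): OLD=6348589/65536 → NEW=0, ERR=6348589/65536
(1,3): OLD=185574859/1048576 → NEW=255, ERR=-81812021/1048576
(2,0): OLD=4645635/32768 → NEW=255, ERR=-3710205/32768
(2,1): OLD=84073041/1048576 → NEW=0, ERR=84073041/1048576
(2,2): OLD=532185909/2097152 → NEW=255, ERR=-2587851/2097152
(2,3): OLD=4098094593/33554432 → NEW=0, ERR=4098094593/33554432
(3,0): OLD=2695262419/16777216 → NEW=255, ERR=-1582927661/16777216
(3,1): OLD=31533015565/268435456 → NEW=0, ERR=31533015565/268435456
(3,2): OLD=1159290606579/4294967296 → NEW=255, ERR=64073946099/4294967296
(3,3): OLD=13786236614181/68719476736 → NEW=255, ERR=-3737229953499/68719476736
(4,0): OLD=685224372247/4294967296 → NEW=255, ERR=-409992288233/4294967296
(4,1): OLD=6557431727557/34359738368 → NEW=255, ERR=-2204301556283/34359738368
(4,2): OLD=191028781579301/1099511627776 → NEW=255, ERR=-89346683503579/1099511627776
(4,3): OLD=2610434958279571/17592186044416 → NEW=255, ERR=-1875572483046509/17592186044416
Output grid:
  Row 0: #.##  (1 black, running=1)
  Row 1: ##.#  (1 black, running=2)
  Row 2: #.#.  (2 black, running=4)
  Row 3: #.##  (1 black, running=5)
  Row 4: ####  (0 black, running=5)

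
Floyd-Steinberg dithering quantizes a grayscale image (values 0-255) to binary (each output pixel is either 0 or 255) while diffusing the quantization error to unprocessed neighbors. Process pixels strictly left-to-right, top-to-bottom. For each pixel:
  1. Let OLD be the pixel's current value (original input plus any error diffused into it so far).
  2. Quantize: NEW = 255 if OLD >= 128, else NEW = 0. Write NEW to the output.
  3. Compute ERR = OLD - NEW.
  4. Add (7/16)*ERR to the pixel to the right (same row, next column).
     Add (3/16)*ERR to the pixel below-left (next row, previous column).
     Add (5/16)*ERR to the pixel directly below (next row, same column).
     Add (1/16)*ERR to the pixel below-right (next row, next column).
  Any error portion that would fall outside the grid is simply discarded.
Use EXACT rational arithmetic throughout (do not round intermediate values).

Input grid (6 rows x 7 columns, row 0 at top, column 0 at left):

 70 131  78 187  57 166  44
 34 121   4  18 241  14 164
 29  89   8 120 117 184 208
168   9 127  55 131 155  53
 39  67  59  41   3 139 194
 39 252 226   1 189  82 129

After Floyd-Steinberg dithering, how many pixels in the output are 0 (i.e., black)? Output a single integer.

(0,0): OLD=70 → NEW=0, ERR=70
(0,1): OLD=1293/8 → NEW=255, ERR=-747/8
(0,2): OLD=4755/128 → NEW=0, ERR=4755/128
(0,3): OLD=416261/2048 → NEW=255, ERR=-105979/2048
(0,4): OLD=1125923/32768 → NEW=0, ERR=1125923/32768
(0,5): OLD=94913269/524288 → NEW=255, ERR=-38780171/524288
(0,6): OLD=97637555/8388608 → NEW=0, ERR=97637555/8388608
(1,0): OLD=4911/128 → NEW=0, ERR=4911/128
(1,1): OLD=122825/1024 → NEW=0, ERR=122825/1024
(1,2): OLD=1721853/32768 → NEW=0, ERR=1721853/32768
(1,3): OLD=4401721/131072 → NEW=0, ERR=4401721/131072
(1,4): OLD=2091505419/8388608 → NEW=255, ERR=-47589621/8388608
(1,5): OLD=-487671941/67108864 → NEW=0, ERR=-487671941/67108864
(1,6): OLD=171621595861/1073741824 → NEW=255, ERR=-102182569259/1073741824
(2,0): OLD=1040051/16384 → NEW=0, ERR=1040051/16384
(2,1): OLD=87297121/524288 → NEW=255, ERR=-46396319/524288
(2,2): OLD=-4210077/8388608 → NEW=0, ERR=-4210077/8388608
(2,3): OLD=8891616523/67108864 → NEW=255, ERR=-8221143797/67108864
(2,4): OLD=33483433659/536870912 → NEW=0, ERR=33483433659/536870912
(2,5): OLD=3278211066537/17179869184 → NEW=255, ERR=-1102655575383/17179869184
(2,6): OLD=41156566059055/274877906944 → NEW=255, ERR=-28937300211665/274877906944
(3,0): OLD=1436505347/8388608 → NEW=255, ERR=-702589693/8388608
(3,1): OLD=-3450998969/67108864 → NEW=0, ERR=-3450998969/67108864
(3,2): OLD=40718827781/536870912 → NEW=0, ERR=40718827781/536870912
(3,3): OLD=132203325299/2147483648 → NEW=0, ERR=132203325299/2147483648
(3,4): OLD=43357161873667/274877906944 → NEW=255, ERR=-26736704397053/274877906944
(3,5): OLD=168329724904761/2199023255552 → NEW=0, ERR=168329724904761/2199023255552
(3,6): OLD=1744447872925799/35184372088832 → NEW=0, ERR=1744447872925799/35184372088832
(4,0): OLD=3419346509/1073741824 → NEW=0, ERR=3419346509/1073741824
(4,1): OLD=1053288229353/17179869184 → NEW=0, ERR=1053288229353/17179869184
(4,2): OLD=32395250631239/274877906944 → NEW=0, ERR=32395250631239/274877906944
(4,3): OLD=216167358099005/2199023255552 → NEW=0, ERR=216167358099005/2199023255552
(4,4): OLD=594810913448935/17592186044416 → NEW=0, ERR=594810913448935/17592186044416
(4,5): OLD=101854819762182951/562949953421312 → NEW=255, ERR=-41697418360251609/562949953421312
(4,6): OLD=1638162966307673921/9007199254740992 → NEW=255, ERR=-658672843651279039/9007199254740992
(5,0): OLD=14153650779595/274877906944 → NEW=0, ERR=14153650779595/274877906944
(5,1): OLD=694853719601817/2199023255552 → NEW=255, ERR=134102789436057/2199023255552
(5,2): OLD=5484760305516095/17592186044416 → NEW=255, ERR=998752864190015/17592186044416
(5,3): OLD=9888584065373531/140737488355328 → NEW=0, ERR=9888584065373531/140737488355328
(5,4): OLD=2004657347720926409/9007199254740992 → NEW=255, ERR=-292178462238026551/9007199254740992
(5,5): OLD=2382463687232942265/72057594037927936 → NEW=0, ERR=2382463687232942265/72057594037927936
(5,6): OLD=133719936608750488247/1152921504606846976 → NEW=0, ERR=133719936608750488247/1152921504606846976
Output grid:
  Row 0: .#.#.#.  (4 black, running=4)
  Row 1: ....#.#  (5 black, running=9)
  Row 2: .#.#.##  (3 black, running=12)
  Row 3: #...#..  (5 black, running=17)
  Row 4: .....##  (5 black, running=22)
  Row 5: .##.#..  (4 black, running=26)

Answer: 26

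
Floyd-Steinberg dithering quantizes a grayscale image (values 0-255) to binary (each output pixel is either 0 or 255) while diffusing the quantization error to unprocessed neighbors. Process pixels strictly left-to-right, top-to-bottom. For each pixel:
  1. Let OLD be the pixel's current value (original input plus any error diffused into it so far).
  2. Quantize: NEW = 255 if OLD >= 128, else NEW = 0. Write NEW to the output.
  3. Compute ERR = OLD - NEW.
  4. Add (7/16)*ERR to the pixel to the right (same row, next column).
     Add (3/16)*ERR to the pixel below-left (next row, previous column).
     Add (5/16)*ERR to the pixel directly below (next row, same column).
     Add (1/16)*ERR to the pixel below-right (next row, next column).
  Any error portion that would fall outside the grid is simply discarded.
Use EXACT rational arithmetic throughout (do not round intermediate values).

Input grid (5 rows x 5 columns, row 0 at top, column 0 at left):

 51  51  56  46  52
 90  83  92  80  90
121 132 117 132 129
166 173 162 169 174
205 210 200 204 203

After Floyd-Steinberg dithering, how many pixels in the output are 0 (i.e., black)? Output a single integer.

Answer: 12

Derivation:
(0,0): OLD=51 → NEW=0, ERR=51
(0,1): OLD=1173/16 → NEW=0, ERR=1173/16
(0,2): OLD=22547/256 → NEW=0, ERR=22547/256
(0,3): OLD=346245/4096 → NEW=0, ERR=346245/4096
(0,4): OLD=5831587/65536 → NEW=0, ERR=5831587/65536
(1,0): OLD=30639/256 → NEW=0, ERR=30639/256
(1,1): OLD=364489/2048 → NEW=255, ERR=-157751/2048
(1,2): OLD=6963581/65536 → NEW=0, ERR=6963581/65536
(1,3): OLD=45899385/262144 → NEW=255, ERR=-20947335/262144
(1,4): OLD=369647435/4194304 → NEW=0, ERR=369647435/4194304
(2,0): OLD=4717235/32768 → NEW=255, ERR=-3638605/32768
(2,1): OLD=90965729/1048576 → NEW=0, ERR=90965729/1048576
(2,2): OLD=2824644323/16777216 → NEW=255, ERR=-1453545757/16777216
(2,3): OLD=24773958649/268435456 → NEW=0, ERR=24773958649/268435456
(2,4): OLD=824305599887/4294967296 → NEW=255, ERR=-270911060593/4294967296
(3,0): OLD=2475738243/16777216 → NEW=255, ERR=-1802451837/16777216
(3,1): OLD=17437913159/134217728 → NEW=255, ERR=-16787607481/134217728
(3,2): OLD=442083639229/4294967296 → NEW=0, ERR=442083639229/4294967296
(3,3): OLD=1938156604917/8589934592 → NEW=255, ERR=-252276716043/8589934592
(3,4): OLD=20232096962665/137438953472 → NEW=255, ERR=-14814836172695/137438953472
(4,0): OLD=317773251917/2147483648 → NEW=255, ERR=-229835078323/2147483648
(4,1): OLD=9392205068493/68719476736 → NEW=255, ERR=-8131261499187/68719476736
(4,2): OLD=183700289983907/1099511627776 → NEW=255, ERR=-96675175098973/1099511627776
(4,3): OLD=2508239972598477/17592186044416 → NEW=255, ERR=-1977767468727603/17592186044416
(4,4): OLD=33296890126189083/281474976710656 → NEW=0, ERR=33296890126189083/281474976710656
Output grid:
  Row 0: .....  (5 black, running=5)
  Row 1: .#.#.  (3 black, running=8)
  Row 2: #.#.#  (2 black, running=10)
  Row 3: ##.##  (1 black, running=11)
  Row 4: ####.  (1 black, running=12)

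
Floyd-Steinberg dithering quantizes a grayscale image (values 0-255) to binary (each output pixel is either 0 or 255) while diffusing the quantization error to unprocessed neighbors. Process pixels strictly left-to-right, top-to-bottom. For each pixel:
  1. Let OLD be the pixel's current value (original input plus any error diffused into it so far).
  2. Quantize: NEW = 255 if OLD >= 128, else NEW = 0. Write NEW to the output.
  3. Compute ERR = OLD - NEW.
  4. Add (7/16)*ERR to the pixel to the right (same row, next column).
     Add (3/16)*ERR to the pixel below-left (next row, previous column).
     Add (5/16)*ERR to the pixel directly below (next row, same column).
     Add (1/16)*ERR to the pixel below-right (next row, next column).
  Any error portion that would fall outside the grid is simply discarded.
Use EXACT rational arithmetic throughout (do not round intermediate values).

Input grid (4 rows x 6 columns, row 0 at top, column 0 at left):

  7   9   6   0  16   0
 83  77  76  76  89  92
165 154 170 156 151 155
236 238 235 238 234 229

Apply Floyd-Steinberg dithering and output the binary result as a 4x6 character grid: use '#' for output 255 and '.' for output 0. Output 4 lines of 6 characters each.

(0,0): OLD=7 → NEW=0, ERR=7
(0,1): OLD=193/16 → NEW=0, ERR=193/16
(0,2): OLD=2887/256 → NEW=0, ERR=2887/256
(0,3): OLD=20209/4096 → NEW=0, ERR=20209/4096
(0,4): OLD=1190039/65536 → NEW=0, ERR=1190039/65536
(0,5): OLD=8330273/1048576 → NEW=0, ERR=8330273/1048576
(1,0): OLD=22387/256 → NEW=0, ERR=22387/256
(1,1): OLD=248997/2048 → NEW=0, ERR=248997/2048
(1,2): OLD=8807689/65536 → NEW=255, ERR=-7903991/65536
(1,3): OLD=7572437/262144 → NEW=0, ERR=7572437/262144
(1,4): OLD=1830567903/16777216 → NEW=0, ERR=1830567903/16777216
(1,5): OLD=38481109097/268435456 → NEW=255, ERR=-29969932183/268435456
(2,0): OLD=7049191/32768 → NEW=255, ERR=-1306649/32768
(2,1): OLD=165046237/1048576 → NEW=255, ERR=-102340643/1048576
(2,2): OLD=1721778647/16777216 → NEW=0, ERR=1721778647/16777216
(2,3): OLD=29909921759/134217728 → NEW=255, ERR=-4315598881/134217728
(2,4): OLD=652411488541/4294967296 → NEW=255, ERR=-442805171939/4294967296
(2,5): OLD=5622913499035/68719476736 → NEW=0, ERR=5622913499035/68719476736
(3,0): OLD=3443337207/16777216 → NEW=255, ERR=-834852873/16777216
(3,1): OLD=27176374315/134217728 → NEW=255, ERR=-7049146325/134217728
(3,2): OLD=249069689969/1073741824 → NEW=255, ERR=-24734475151/1073741824
(3,3): OLD=14084534155795/68719476736 → NEW=255, ERR=-3438932411885/68719476736
(3,4): OLD=106223967065651/549755813888 → NEW=255, ERR=-33963765475789/549755813888
(3,5): OLD=1944796421708317/8796093022208 → NEW=255, ERR=-298207298954723/8796093022208
Row 0: ......
Row 1: ..#..#
Row 2: ##.##.
Row 3: ######

Answer: ......
..#..#
##.##.
######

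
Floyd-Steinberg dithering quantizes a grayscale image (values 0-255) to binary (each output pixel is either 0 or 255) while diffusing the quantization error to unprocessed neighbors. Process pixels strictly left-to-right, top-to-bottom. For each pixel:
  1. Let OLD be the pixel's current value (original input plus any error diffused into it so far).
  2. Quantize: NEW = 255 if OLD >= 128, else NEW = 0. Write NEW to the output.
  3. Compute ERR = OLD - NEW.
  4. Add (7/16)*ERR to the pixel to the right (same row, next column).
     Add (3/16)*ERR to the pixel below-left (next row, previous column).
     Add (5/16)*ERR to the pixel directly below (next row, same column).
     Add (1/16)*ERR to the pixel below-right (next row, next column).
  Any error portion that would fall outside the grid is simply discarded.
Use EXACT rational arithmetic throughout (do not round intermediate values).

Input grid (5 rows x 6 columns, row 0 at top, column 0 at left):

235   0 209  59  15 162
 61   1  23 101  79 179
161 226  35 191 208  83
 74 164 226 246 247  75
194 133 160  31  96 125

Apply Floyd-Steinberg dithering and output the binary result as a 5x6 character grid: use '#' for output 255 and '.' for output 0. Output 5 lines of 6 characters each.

Answer: #.#..#
....#.
##.##.
.####.
#.#..#

Derivation:
(0,0): OLD=235 → NEW=255, ERR=-20
(0,1): OLD=-35/4 → NEW=0, ERR=-35/4
(0,2): OLD=13131/64 → NEW=255, ERR=-3189/64
(0,3): OLD=38093/1024 → NEW=0, ERR=38093/1024
(0,4): OLD=512411/16384 → NEW=0, ERR=512411/16384
(0,5): OLD=46054205/262144 → NEW=255, ERR=-20792515/262144
(1,0): OLD=3399/64 → NEW=0, ERR=3399/64
(1,1): OLD=5585/512 → NEW=0, ERR=5585/512
(1,2): OLD=305221/16384 → NEW=0, ERR=305221/16384
(1,3): OLD=8095345/65536 → NEW=0, ERR=8095345/65536
(1,4): OLD=546386819/4194304 → NEW=255, ERR=-523160701/4194304
(1,5): OLD=6818137765/67108864 → NEW=0, ERR=6818137765/67108864
(2,0): OLD=1471627/8192 → NEW=255, ERR=-617333/8192
(2,1): OLD=53281289/262144 → NEW=255, ERR=-13565431/262144
(2,2): OLD=176263963/4194304 → NEW=0, ERR=176263963/4194304
(2,3): OLD=7575402819/33554432 → NEW=255, ERR=-980977341/33554432
(2,4): OLD=196495807113/1073741824 → NEW=255, ERR=-77308358007/1073741824
(2,5): OLD=1296292517967/17179869184 → NEW=0, ERR=1296292517967/17179869184
(3,0): OLD=170908923/4194304 → NEW=0, ERR=170908923/4194304
(3,1): OLD=5664849535/33554432 → NEW=255, ERR=-2891530625/33554432
(3,2): OLD=51731681533/268435456 → NEW=255, ERR=-16719359747/268435456
(3,3): OLD=3414347872295/17179869184 → NEW=255, ERR=-966518769625/17179869184
(3,4): OLD=29165580071271/137438953472 → NEW=255, ERR=-5881353064089/137438953472
(3,5): OLD=165713503611561/2199023255552 → NEW=0, ERR=165713503611561/2199023255552
(4,0): OLD=102314721973/536870912 → NEW=255, ERR=-34587360587/536870912
(4,1): OLD=590587510289/8589934592 → NEW=0, ERR=590587510289/8589934592
(4,2): OLD=42518475147171/274877906944 → NEW=255, ERR=-27575391123549/274877906944
(4,3): OLD=-186418540356081/4398046511104 → NEW=0, ERR=-186418540356081/4398046511104
(4,4): OLD=5256305384954303/70368744177664 → NEW=0, ERR=5256305384954303/70368744177664
(4,5): OLD=201034533859044313/1125899906842624 → NEW=255, ERR=-86069942385824807/1125899906842624
Row 0: #.#..#
Row 1: ....#.
Row 2: ##.##.
Row 3: .####.
Row 4: #.#..#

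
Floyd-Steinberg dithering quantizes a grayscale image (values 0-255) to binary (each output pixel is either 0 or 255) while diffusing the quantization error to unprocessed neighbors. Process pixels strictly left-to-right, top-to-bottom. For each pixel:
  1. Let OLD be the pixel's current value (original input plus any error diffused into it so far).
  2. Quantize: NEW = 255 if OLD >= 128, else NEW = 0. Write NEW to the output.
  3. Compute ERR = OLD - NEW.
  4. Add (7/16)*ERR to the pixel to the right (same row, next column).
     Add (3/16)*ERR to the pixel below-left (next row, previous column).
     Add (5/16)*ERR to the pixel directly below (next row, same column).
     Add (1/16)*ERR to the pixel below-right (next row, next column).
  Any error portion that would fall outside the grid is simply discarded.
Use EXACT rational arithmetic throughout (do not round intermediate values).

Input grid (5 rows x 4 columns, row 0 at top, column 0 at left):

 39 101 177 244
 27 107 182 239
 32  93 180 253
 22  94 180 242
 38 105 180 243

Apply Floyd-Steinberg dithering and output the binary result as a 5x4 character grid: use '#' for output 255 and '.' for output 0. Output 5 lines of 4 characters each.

Answer: ..##
.###
..##
..##
.#.#

Derivation:
(0,0): OLD=39 → NEW=0, ERR=39
(0,1): OLD=1889/16 → NEW=0, ERR=1889/16
(0,2): OLD=58535/256 → NEW=255, ERR=-6745/256
(0,3): OLD=952209/4096 → NEW=255, ERR=-92271/4096
(1,0): OLD=15699/256 → NEW=0, ERR=15699/256
(1,1): OLD=344517/2048 → NEW=255, ERR=-177723/2048
(1,2): OLD=9106601/65536 → NEW=255, ERR=-7605079/65536
(1,3): OLD=188265711/1048576 → NEW=255, ERR=-79121169/1048576
(2,0): OLD=1143367/32768 → NEW=0, ERR=1143367/32768
(2,1): OLD=66292733/1048576 → NEW=0, ERR=66292733/1048576
(2,2): OLD=318398001/2097152 → NEW=255, ERR=-216375759/2097152
(2,3): OLD=5940066765/33554432 → NEW=255, ERR=-2616313395/33554432
(3,0): OLD=750915671/16777216 → NEW=0, ERR=750915671/16777216
(3,1): OLD=31185146889/268435456 → NEW=0, ERR=31185146889/268435456
(3,2): OLD=807089073911/4294967296 → NEW=255, ERR=-288127586569/4294967296
(3,3): OLD=12495642136897/68719476736 → NEW=255, ERR=-5027824430783/68719476736
(4,0): OLD=316837451595/4294967296 → NEW=0, ERR=316837451595/4294967296
(4,1): OLD=5628035310817/34359738368 → NEW=255, ERR=-3133697973023/34359738368
(4,2): OLD=123890038763073/1099511627776 → NEW=0, ERR=123890038763073/1099511627776
(4,3): OLD=4666144863510295/17592186044416 → NEW=255, ERR=180137422184215/17592186044416
Row 0: ..##
Row 1: .###
Row 2: ..##
Row 3: ..##
Row 4: .#.#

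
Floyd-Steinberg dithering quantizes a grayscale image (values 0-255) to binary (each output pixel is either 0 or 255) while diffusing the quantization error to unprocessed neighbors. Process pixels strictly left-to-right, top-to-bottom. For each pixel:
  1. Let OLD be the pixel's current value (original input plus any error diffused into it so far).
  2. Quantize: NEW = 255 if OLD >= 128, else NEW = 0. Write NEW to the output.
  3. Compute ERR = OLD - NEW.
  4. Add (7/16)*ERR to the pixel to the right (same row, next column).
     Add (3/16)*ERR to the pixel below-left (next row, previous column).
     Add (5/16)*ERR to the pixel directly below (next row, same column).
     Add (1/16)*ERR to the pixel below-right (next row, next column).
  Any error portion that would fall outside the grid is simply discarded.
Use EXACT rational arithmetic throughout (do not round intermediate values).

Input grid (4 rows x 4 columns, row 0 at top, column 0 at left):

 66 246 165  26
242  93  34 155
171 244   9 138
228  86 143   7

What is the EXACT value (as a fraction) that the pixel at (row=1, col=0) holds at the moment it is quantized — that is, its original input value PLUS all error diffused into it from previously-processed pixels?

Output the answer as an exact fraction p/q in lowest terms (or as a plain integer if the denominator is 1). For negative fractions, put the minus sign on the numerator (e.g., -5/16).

Answer: 34093/128

Derivation:
(0,0): OLD=66 → NEW=0, ERR=66
(0,1): OLD=2199/8 → NEW=255, ERR=159/8
(0,2): OLD=22233/128 → NEW=255, ERR=-10407/128
(0,3): OLD=-19601/2048 → NEW=0, ERR=-19601/2048
(1,0): OLD=34093/128 → NEW=255, ERR=1453/128
Target (1,0): original=242, with diffused error = 34093/128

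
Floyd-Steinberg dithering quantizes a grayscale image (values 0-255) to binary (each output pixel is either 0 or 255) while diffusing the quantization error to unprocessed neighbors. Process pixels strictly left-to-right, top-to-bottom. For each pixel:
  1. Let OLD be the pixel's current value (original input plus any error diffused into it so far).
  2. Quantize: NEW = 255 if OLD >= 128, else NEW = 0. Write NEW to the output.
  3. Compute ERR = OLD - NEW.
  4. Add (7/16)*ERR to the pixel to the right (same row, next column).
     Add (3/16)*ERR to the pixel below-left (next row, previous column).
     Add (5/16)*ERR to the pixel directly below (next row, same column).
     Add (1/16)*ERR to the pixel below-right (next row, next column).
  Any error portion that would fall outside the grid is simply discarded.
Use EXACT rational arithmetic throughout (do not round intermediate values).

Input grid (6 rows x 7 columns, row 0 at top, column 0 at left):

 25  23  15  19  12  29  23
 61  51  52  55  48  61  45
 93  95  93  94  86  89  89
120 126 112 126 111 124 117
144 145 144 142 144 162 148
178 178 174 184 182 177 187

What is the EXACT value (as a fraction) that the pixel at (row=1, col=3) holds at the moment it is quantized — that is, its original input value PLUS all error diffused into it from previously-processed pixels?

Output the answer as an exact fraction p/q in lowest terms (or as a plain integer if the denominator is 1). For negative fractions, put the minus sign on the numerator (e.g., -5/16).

(0,0): OLD=25 → NEW=0, ERR=25
(0,1): OLD=543/16 → NEW=0, ERR=543/16
(0,2): OLD=7641/256 → NEW=0, ERR=7641/256
(0,3): OLD=131311/4096 → NEW=0, ERR=131311/4096
(0,4): OLD=1705609/65536 → NEW=0, ERR=1705609/65536
(0,5): OLD=42347967/1048576 → NEW=0, ERR=42347967/1048576
(0,6): OLD=682311737/16777216 → NEW=0, ERR=682311737/16777216
(1,0): OLD=19245/256 → NEW=0, ERR=19245/256
(1,1): OLD=208187/2048 → NEW=0, ERR=208187/2048
(1,2): OLD=7466711/65536 → NEW=0, ERR=7466711/65536
(1,3): OLD=31879115/262144 → NEW=0, ERR=31879115/262144
Target (1,3): original=55, with diffused error = 31879115/262144

Answer: 31879115/262144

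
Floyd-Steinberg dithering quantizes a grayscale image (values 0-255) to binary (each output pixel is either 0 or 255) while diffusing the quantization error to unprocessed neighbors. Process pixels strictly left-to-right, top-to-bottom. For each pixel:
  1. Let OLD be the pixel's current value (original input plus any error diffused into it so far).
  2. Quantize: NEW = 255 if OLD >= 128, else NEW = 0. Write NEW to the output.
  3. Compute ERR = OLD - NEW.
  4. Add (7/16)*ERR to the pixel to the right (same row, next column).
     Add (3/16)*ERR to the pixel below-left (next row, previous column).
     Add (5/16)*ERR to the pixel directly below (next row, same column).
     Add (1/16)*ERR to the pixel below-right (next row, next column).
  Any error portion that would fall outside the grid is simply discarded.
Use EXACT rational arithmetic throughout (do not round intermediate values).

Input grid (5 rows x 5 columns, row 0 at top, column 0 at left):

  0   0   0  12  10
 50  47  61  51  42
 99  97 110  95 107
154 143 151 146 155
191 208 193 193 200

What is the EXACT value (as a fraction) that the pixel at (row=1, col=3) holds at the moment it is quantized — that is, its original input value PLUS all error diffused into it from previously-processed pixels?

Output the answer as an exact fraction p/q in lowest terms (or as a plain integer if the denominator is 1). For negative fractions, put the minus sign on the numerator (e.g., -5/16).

(0,0): OLD=0 → NEW=0, ERR=0
(0,1): OLD=0 → NEW=0, ERR=0
(0,2): OLD=0 → NEW=0, ERR=0
(0,3): OLD=12 → NEW=0, ERR=12
(0,4): OLD=61/4 → NEW=0, ERR=61/4
(1,0): OLD=50 → NEW=0, ERR=50
(1,1): OLD=551/8 → NEW=0, ERR=551/8
(1,2): OLD=11953/128 → NEW=0, ERR=11953/128
(1,3): OLD=201655/2048 → NEW=0, ERR=201655/2048
Target (1,3): original=51, with diffused error = 201655/2048

Answer: 201655/2048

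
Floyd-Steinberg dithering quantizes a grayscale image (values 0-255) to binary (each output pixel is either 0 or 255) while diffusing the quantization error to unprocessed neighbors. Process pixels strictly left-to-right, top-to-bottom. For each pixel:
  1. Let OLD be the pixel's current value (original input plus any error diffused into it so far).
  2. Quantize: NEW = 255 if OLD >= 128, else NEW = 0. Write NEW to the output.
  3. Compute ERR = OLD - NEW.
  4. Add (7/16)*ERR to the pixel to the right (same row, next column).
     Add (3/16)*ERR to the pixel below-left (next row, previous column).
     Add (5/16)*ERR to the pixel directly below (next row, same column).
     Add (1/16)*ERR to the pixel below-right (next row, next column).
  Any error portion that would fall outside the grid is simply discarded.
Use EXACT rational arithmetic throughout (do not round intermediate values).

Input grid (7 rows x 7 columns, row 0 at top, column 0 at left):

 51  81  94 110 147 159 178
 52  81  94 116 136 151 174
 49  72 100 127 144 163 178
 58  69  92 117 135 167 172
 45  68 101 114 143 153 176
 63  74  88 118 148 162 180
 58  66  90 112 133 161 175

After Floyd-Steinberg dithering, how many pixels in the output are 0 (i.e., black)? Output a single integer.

Answer: 26

Derivation:
(0,0): OLD=51 → NEW=0, ERR=51
(0,1): OLD=1653/16 → NEW=0, ERR=1653/16
(0,2): OLD=35635/256 → NEW=255, ERR=-29645/256
(0,3): OLD=243045/4096 → NEW=0, ERR=243045/4096
(0,4): OLD=11335107/65536 → NEW=255, ERR=-5376573/65536
(0,5): OLD=129087573/1048576 → NEW=0, ERR=129087573/1048576
(0,6): OLD=3889957459/16777216 → NEW=255, ERR=-388232621/16777216
(1,0): OLD=22351/256 → NEW=0, ERR=22351/256
(1,1): OLD=272297/2048 → NEW=255, ERR=-249943/2048
(1,2): OLD=1441885/65536 → NEW=0, ERR=1441885/65536
(1,3): OLD=31863193/262144 → NEW=0, ERR=31863193/262144
(1,4): OLD=3193227179/16777216 → NEW=255, ERR=-1084962901/16777216
(1,5): OLD=20362459419/134217728 → NEW=255, ERR=-13863061221/134217728
(1,6): OLD=277614630709/2147483648 → NEW=255, ERR=-269993699531/2147483648
(2,0): OLD=1749843/32768 → NEW=0, ERR=1749843/32768
(2,1): OLD=70051905/1048576 → NEW=0, ERR=70051905/1048576
(2,2): OLD=2537823235/16777216 → NEW=255, ERR=-1740366845/16777216
(2,3): OLD=14609595307/134217728 → NEW=0, ERR=14609595307/134217728
(2,4): OLD=171415533787/1073741824 → NEW=255, ERR=-102388631333/1073741824
(2,5): OLD=2109295267721/34359738368 → NEW=0, ERR=2109295267721/34359738368
(2,6): OLD=87473162111055/549755813888 → NEW=255, ERR=-52714570430385/549755813888
(3,0): OLD=1463209123/16777216 → NEW=0, ERR=1463209123/16777216
(3,1): OLD=15021740903/134217728 → NEW=0, ERR=15021740903/134217728
(3,2): OLD=142950718949/1073741824 → NEW=255, ERR=-130853446171/1073741824
(3,3): OLD=314976252883/4294967296 → NEW=0, ERR=314976252883/4294967296
(3,4): OLD=85541466224803/549755813888 → NEW=255, ERR=-54646266316637/549755813888
(3,5): OLD=522300300688153/4398046511104 → NEW=0, ERR=522300300688153/4398046511104
(3,6): OLD=13920933080428167/70368744177664 → NEW=255, ERR=-4023096684876153/70368744177664
(4,0): OLD=200230351789/2147483648 → NEW=0, ERR=200230351789/2147483648
(4,1): OLD=4341984034505/34359738368 → NEW=0, ERR=4341984034505/34359738368
(4,2): OLD=76387669797223/549755813888 → NEW=255, ERR=-63800062744217/549755813888
(4,3): OLD=263401601888925/4398046511104 → NEW=0, ERR=263401601888925/4398046511104
(4,4): OLD=5805063781489799/35184372088832 → NEW=255, ERR=-3166951101162361/35184372088832
(4,5): OLD=150645382242542663/1125899906842624 → NEW=255, ERR=-136459094002326457/1125899906842624
(4,6): OLD=2027181621838618913/18014398509481984 → NEW=0, ERR=2027181621838618913/18014398509481984
(5,0): OLD=63678996521579/549755813888 → NEW=0, ERR=63678996521579/549755813888
(5,1): OLD=651940681940089/4398046511104 → NEW=255, ERR=-469561178391431/4398046511104
(5,2): OLD=849748745604575/35184372088832 → NEW=0, ERR=849748745604575/35184372088832
(5,3): OLD=34664171239693435/281474976710656 → NEW=0, ERR=34664171239693435/281474976710656
(5,4): OLD=2788069126005357481/18014398509481984 → NEW=255, ERR=-1805602493912548439/18014398509481984
(5,5): OLD=13798720930362037401/144115188075855872 → NEW=0, ERR=13798720930362037401/144115188075855872
(5,6): OLD=575263289012246143191/2305843009213693952 → NEW=255, ERR=-12726678337245814569/2305843009213693952
(6,0): OLD=5219863487993379/70368744177664 → NEW=0, ERR=5219863487993379/70368744177664
(6,1): OLD=86532948024641919/1125899906842624 → NEW=0, ERR=86532948024641919/1125899906842624
(6,2): OLD=2658748694530718877/18014398509481984 → NEW=255, ERR=-1934922925387187043/18014398509481984
(6,3): OLD=12424070161997601155/144115188075855872 → NEW=0, ERR=12424070161997601155/144115188075855872
(6,4): OLD=47570716258588964633/288230376151711744 → NEW=255, ERR=-25928029660097530087/288230376151711744
(6,5): OLD=5322482450965433283661/36893488147419103232 → NEW=255, ERR=-4085357026626438040499/36893488147419103232
(6,6): OLD=77218605917581439175243/590295810358705651712 → NEW=255, ERR=-73306825723888502011317/590295810358705651712
Output grid:
  Row 0: ..#.#.#  (4 black, running=4)
  Row 1: .#..###  (3 black, running=7)
  Row 2: ..#.#.#  (4 black, running=11)
  Row 3: ..#.#.#  (4 black, running=15)
  Row 4: ..#.##.  (4 black, running=19)
  Row 5: .#..#.#  (4 black, running=23)
  Row 6: ..#.###  (3 black, running=26)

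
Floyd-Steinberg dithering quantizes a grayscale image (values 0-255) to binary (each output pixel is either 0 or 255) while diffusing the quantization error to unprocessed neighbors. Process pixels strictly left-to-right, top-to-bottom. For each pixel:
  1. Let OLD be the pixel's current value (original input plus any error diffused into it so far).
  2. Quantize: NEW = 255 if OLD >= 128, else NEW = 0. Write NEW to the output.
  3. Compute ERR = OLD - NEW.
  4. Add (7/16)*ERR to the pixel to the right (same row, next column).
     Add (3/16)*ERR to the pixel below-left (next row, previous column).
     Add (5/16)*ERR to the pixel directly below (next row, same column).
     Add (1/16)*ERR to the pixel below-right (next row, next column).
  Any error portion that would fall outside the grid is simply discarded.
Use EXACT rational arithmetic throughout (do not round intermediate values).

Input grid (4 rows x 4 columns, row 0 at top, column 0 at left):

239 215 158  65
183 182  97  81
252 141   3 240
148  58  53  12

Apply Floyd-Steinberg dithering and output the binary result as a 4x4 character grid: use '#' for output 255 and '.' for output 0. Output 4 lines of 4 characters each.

Answer: ###.
#...
##.#
#...

Derivation:
(0,0): OLD=239 → NEW=255, ERR=-16
(0,1): OLD=208 → NEW=255, ERR=-47
(0,2): OLD=2199/16 → NEW=255, ERR=-1881/16
(0,3): OLD=3473/256 → NEW=0, ERR=3473/256
(1,0): OLD=2707/16 → NEW=255, ERR=-1373/16
(1,1): OLD=13661/128 → NEW=0, ERR=13661/128
(1,2): OLD=436473/4096 → NEW=0, ERR=436473/4096
(1,3): OLD=8160031/65536 → NEW=0, ERR=8160031/65536
(2,0): OLD=502159/2048 → NEW=255, ERR=-20081/2048
(2,1): OLD=12103133/65536 → NEW=255, ERR=-4608547/65536
(2,2): OLD=4659783/131072 → NEW=0, ERR=4659783/131072
(2,3): OLD=631502407/2097152 → NEW=255, ERR=96728647/2097152
(3,0): OLD=138150647/1048576 → NEW=255, ERR=-129236233/1048576
(3,1): OLD=-198705543/16777216 → NEW=0, ERR=-198705543/16777216
(3,2): OLD=16960100983/268435456 → NEW=0, ERR=16960100983/268435456
(3,3): OLD=241709884097/4294967296 → NEW=0, ERR=241709884097/4294967296
Row 0: ###.
Row 1: #...
Row 2: ##.#
Row 3: #...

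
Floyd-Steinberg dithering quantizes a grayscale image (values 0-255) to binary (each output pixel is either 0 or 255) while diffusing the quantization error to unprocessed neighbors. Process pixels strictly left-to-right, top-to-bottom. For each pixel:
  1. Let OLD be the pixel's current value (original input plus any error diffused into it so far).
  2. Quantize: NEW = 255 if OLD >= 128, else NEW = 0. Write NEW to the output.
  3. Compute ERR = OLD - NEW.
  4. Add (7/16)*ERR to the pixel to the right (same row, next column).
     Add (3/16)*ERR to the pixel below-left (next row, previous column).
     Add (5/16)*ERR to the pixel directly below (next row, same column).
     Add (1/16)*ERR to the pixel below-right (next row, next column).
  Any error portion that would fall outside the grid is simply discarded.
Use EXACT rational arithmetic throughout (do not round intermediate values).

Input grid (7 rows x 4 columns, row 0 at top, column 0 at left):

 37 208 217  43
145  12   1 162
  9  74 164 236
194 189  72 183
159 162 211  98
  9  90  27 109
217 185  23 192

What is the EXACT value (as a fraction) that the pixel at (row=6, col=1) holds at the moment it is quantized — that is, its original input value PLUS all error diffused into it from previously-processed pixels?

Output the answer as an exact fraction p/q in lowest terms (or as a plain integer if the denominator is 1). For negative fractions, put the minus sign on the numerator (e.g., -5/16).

(0,0): OLD=37 → NEW=0, ERR=37
(0,1): OLD=3587/16 → NEW=255, ERR=-493/16
(0,2): OLD=52101/256 → NEW=255, ERR=-13179/256
(0,3): OLD=83875/4096 → NEW=0, ERR=83875/4096
(1,0): OLD=38601/256 → NEW=255, ERR=-26679/256
(1,1): OLD=-103553/2048 → NEW=0, ERR=-103553/2048
(1,2): OLD=-2313109/65536 → NEW=0, ERR=-2313109/65536
(1,3): OLD=157013725/1048576 → NEW=255, ERR=-110373155/1048576
(2,0): OLD=-1082907/32768 → NEW=0, ERR=-1082907/32768
(2,1): OLD=32096295/1048576 → NEW=0, ERR=32096295/1048576
(2,2): OLD=300868771/2097152 → NEW=255, ERR=-233904989/2097152
(2,3): OLD=5103759991/33554432 → NEW=255, ERR=-3452620169/33554432
(3,0): OLD=3177803669/16777216 → NEW=255, ERR=-1100386411/16777216
(3,1): OLD=39431131787/268435456 → NEW=255, ERR=-29019909493/268435456
(3,2): OLD=-118247146635/4294967296 → NEW=0, ERR=-118247146635/4294967296
(3,3): OLD=9059219890611/68719476736 → NEW=255, ERR=-8464246677069/68719476736
(4,0): OLD=507809158705/4294967296 → NEW=0, ERR=507809158705/4294967296
(4,1): OLD=5864593110803/34359738368 → NEW=255, ERR=-2897140173037/34359738368
(4,2): OLD=149155382446003/1099511627776 → NEW=255, ERR=-131220082636877/1099511627776
(4,3): OLD=98082650190549/17592186044416 → NEW=0, ERR=98082650190549/17592186044416
(5,0): OLD=16568748154081/549755813888 → NEW=0, ERR=16568748154081/549755813888
(5,1): OLD=1088055687186503/17592186044416 → NEW=0, ERR=1088055687186503/17592186044416
(5,2): OLD=110297492266243/8796093022208 → NEW=0, ERR=110297492266243/8796093022208
(5,3): OLD=30615829281951619/281474976710656 → NEW=0, ERR=30615829281951619/281474976710656
(6,0): OLD=66995236712424821/281474976710656 → NEW=255, ERR=-4780882348792459/281474976710656
(6,1): OLD=905815967909363587/4503599627370496 → NEW=255, ERR=-242601937070112893/4503599627370496
Target (6,1): original=185, with diffused error = 905815967909363587/4503599627370496

Answer: 905815967909363587/4503599627370496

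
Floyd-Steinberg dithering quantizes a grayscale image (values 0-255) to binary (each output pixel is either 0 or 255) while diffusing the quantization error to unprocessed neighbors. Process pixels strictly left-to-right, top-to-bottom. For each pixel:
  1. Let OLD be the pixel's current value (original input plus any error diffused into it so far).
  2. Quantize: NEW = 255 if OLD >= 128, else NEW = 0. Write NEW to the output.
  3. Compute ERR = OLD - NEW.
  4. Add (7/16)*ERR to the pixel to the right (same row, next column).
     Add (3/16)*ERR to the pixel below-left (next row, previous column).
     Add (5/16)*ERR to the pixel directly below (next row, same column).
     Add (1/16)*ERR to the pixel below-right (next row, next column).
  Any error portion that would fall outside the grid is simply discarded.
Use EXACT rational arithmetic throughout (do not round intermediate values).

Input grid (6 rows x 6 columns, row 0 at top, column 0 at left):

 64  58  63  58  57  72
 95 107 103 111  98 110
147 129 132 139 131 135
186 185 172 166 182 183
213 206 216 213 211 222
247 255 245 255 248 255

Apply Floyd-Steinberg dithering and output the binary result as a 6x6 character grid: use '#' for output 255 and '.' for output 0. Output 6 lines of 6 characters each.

Answer: ......
#.##.#
.#.#.#
###.##
#.####
######

Derivation:
(0,0): OLD=64 → NEW=0, ERR=64
(0,1): OLD=86 → NEW=0, ERR=86
(0,2): OLD=805/8 → NEW=0, ERR=805/8
(0,3): OLD=13059/128 → NEW=0, ERR=13059/128
(0,4): OLD=208149/2048 → NEW=0, ERR=208149/2048
(0,5): OLD=3816339/32768 → NEW=0, ERR=3816339/32768
(1,0): OLD=1049/8 → NEW=255, ERR=-991/8
(1,1): OLD=6563/64 → NEW=0, ERR=6563/64
(1,2): OLD=417411/2048 → NEW=255, ERR=-104829/2048
(1,3): OLD=1194673/8192 → NEW=255, ERR=-894287/8192
(1,4): OLD=57784229/524288 → NEW=0, ERR=57784229/524288
(1,5): OLD=1685829747/8388608 → NEW=255, ERR=-453265293/8388608
(2,0): OLD=130577/1024 → NEW=0, ERR=130577/1024
(2,1): OLD=6537047/32768 → NEW=255, ERR=-1818793/32768
(2,2): OLD=40716957/524288 → NEW=0, ERR=40716957/524288
(2,3): OLD=655689917/4194304 → NEW=255, ERR=-413857603/4194304
(2,4): OLD=14135708479/134217728 → NEW=0, ERR=14135708479/134217728
(2,5): OLD=367391791017/2147483648 → NEW=255, ERR=-180216539223/2147483648
(3,0): OLD=112953509/524288 → NEW=255, ERR=-20739931/524288
(3,1): OLD=725107909/4194304 → NEW=255, ERR=-344439611/4194304
(3,2): OLD=4642973649/33554432 → NEW=255, ERR=-3913406511/33554432
(3,3): OLD=233520353209/2147483648 → NEW=0, ERR=233520353209/2147483648
(3,4): OLD=4133213411677/17179869184 → NEW=255, ERR=-247653230243/17179869184
(3,5): OLD=43169793475443/274877906944 → NEW=255, ERR=-26924072795277/274877906944
(4,0): OLD=12431271959/67108864 → NEW=255, ERR=-4681488361/67108864
(4,1): OLD=134730078103/1073741824 → NEW=0, ERR=134730078103/1073741824
(4,2): OLD=8579842476205/34359738368 → NEW=255, ERR=-181890807635/34359738368
(4,3): OLD=129013133312697/549755813888 → NEW=255, ERR=-11174599228743/549755813888
(4,4): OLD=1636365689895649/8796093022208 → NEW=255, ERR=-606638030767391/8796093022208
(4,5): OLD=22562606098382343/140737488355328 → NEW=255, ERR=-13325453432226297/140737488355328
(5,0): OLD=4273098853877/17179869184 → NEW=255, ERR=-107767788043/17179869184
(5,1): OLD=157293201541581/549755813888 → NEW=255, ERR=17105469000141/549755813888
(5,2): OLD=1147843905566827/4398046511104 → NEW=255, ERR=26342045235307/4398046511104
(5,3): OLD=33496402086546765/140737488355328 → NEW=255, ERR=-2391657444061875/140737488355328
(5,4): OLD=3518255090038125/17592186044416 → NEW=255, ERR=-967752351287955/17592186044416
(5,5): OLD=443681345164203019/2251799813685248 → NEW=255, ERR=-130527607325535221/2251799813685248
Row 0: ......
Row 1: #.##.#
Row 2: .#.#.#
Row 3: ###.##
Row 4: #.####
Row 5: ######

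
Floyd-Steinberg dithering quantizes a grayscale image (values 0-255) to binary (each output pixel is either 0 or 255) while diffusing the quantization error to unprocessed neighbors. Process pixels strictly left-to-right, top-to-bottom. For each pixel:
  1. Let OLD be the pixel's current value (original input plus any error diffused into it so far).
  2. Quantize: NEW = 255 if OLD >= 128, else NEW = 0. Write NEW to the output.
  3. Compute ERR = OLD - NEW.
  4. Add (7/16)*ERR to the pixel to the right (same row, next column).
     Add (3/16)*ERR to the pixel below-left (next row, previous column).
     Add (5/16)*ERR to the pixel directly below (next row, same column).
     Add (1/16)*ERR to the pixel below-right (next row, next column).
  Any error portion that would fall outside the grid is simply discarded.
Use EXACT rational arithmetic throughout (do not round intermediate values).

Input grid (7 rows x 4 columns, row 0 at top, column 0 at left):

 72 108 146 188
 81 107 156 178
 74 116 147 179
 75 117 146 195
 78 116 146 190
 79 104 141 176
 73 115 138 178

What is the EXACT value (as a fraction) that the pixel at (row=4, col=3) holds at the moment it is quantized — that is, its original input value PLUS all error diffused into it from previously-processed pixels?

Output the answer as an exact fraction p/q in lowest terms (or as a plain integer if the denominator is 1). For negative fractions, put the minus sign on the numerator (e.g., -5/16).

Answer: 551499045002207/2199023255552

Derivation:
(0,0): OLD=72 → NEW=0, ERR=72
(0,1): OLD=279/2 → NEW=255, ERR=-231/2
(0,2): OLD=3055/32 → NEW=0, ERR=3055/32
(0,3): OLD=117641/512 → NEW=255, ERR=-12919/512
(1,0): OLD=2619/32 → NEW=0, ERR=2619/32
(1,1): OLD=33053/256 → NEW=255, ERR=-32227/256
(1,2): OLD=973281/8192 → NEW=0, ERR=973281/8192
(1,3): OLD=29892343/131072 → NEW=255, ERR=-3531017/131072
(2,0): OLD=311183/4096 → NEW=0, ERR=311183/4096
(2,1): OLD=17994901/131072 → NEW=255, ERR=-15428459/131072
(2,2): OLD=31381417/262144 → NEW=0, ERR=31381417/262144
(2,3): OLD=966285157/4194304 → NEW=255, ERR=-103262363/4194304
(3,0): OLD=160790303/2097152 → NEW=0, ERR=160790303/2097152
(3,1): OLD=4729603649/33554432 → NEW=255, ERR=-3826776511/33554432
(3,2): OLD=65251842239/536870912 → NEW=0, ERR=65251842239/536870912
(3,3): OLD=2129981370809/8589934592 → NEW=255, ERR=-60451950151/8589934592
(4,0): OLD=43258825843/536870912 → NEW=0, ERR=43258825843/536870912
(4,1): OLD=615009958489/4294967296 → NEW=255, ERR=-480206701991/4294967296
(4,2): OLD=17402330120889/137438953472 → NEW=0, ERR=17402330120889/137438953472
(4,3): OLD=551499045002207/2199023255552 → NEW=255, ERR=-9251885163553/2199023255552
Target (4,3): original=190, with diffused error = 551499045002207/2199023255552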